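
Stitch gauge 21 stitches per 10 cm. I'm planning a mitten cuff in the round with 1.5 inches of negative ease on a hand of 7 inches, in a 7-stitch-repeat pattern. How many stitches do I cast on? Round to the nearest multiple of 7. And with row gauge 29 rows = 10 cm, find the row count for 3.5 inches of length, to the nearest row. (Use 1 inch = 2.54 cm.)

Cast on 28 stitches; work 26 rows.

Finished = 7 − 1.5 = 5.5 inches.
5.5 inches × 2.54 = 13.97 cm.
21/10 = 2.1 sts per cm; 13.97 × 2.1 = 29.34 sts.
Nearest multiple of 7 → 28.
3.5 inches = 8.89 cm; × 2.9 = 25.78 → 26 rows.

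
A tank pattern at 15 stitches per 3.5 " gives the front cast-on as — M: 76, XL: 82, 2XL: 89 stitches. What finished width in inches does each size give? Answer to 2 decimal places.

M 17.73 inches; XL 19.13 inches; 2XL 20.77 inches.

15/3.5 = 4.286 sts per in.
M: 76 / 4.286 = 17.733 → 17.73 in.
XL: 82 / 4.286 = 19.133 → 19.13 in.
2XL: 89 / 4.286 = 20.767 → 20.77 in.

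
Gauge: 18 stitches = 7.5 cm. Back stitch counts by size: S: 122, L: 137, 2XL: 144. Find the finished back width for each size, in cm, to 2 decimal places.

18/7.5 = 2.4 sts per cm.
S: 122 / 2.4 = 50.833 → 50.83 cm.
L: 137 / 2.4 = 57.083 → 57.08 cm.
2XL: 144 / 2.4 = 60.000 → 60.00 cm.

S 50.83 cm; L 57.08 cm; 2XL 60.00 cm.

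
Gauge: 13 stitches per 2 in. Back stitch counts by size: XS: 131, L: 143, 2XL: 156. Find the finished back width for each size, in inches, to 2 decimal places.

XS 20.15 inches; L 22.00 inches; 2XL 24.00 inches.

13/2 = 6.5 sts per in.
XS: 131 / 6.5 = 20.154 → 20.15 in.
L: 143 / 6.5 = 22.000 → 22.00 in.
2XL: 156 / 6.5 = 24.000 → 24.00 in.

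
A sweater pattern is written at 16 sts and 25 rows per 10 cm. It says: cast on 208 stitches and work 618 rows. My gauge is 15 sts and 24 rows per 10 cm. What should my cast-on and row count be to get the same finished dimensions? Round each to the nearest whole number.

Stitches: 208 × 15/16 = 195.00 → 195.
Rows: 618 × 24/25 = 593.28 → 593.

Cast on 195 stitches; work 593 rows.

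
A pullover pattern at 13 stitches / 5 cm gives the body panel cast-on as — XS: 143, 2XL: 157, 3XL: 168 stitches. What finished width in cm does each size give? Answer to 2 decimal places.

13/5 = 2.6 sts per cm.
XS: 143 / 2.6 = 55.000 → 55.00 cm.
2XL: 157 / 2.6 = 60.385 → 60.38 cm.
3XL: 168 / 2.6 = 64.615 → 64.62 cm.

XS 55.00 cm; 2XL 60.38 cm; 3XL 64.62 cm.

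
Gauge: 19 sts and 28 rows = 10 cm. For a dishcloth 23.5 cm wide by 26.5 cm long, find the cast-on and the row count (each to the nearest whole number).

Cast on 45 stitches and work 74 rows.

Stitch gauge = 19/10 = 1.9 sts/cm; 23.5 × 1.9 = 44.65 → 45 sts.
Row gauge = 28/10 = 2.8 rows/cm; 26.5 × 2.8 = 74.20 → 74 rows.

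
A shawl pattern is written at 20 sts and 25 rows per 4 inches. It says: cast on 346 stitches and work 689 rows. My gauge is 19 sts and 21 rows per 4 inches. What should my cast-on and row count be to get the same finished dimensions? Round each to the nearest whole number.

Cast on 329 stitches; work 579 rows.

Stitches: 346 × 19/20 = 328.70 → 329.
Rows: 689 × 21/25 = 578.76 → 579.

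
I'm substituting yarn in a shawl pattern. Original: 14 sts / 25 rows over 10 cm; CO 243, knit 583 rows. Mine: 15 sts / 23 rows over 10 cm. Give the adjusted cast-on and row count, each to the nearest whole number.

Cast on 260 stitches; work 536 rows.

Stitches: 243 × 15/14 = 260.36 → 260.
Rows: 583 × 23/25 = 536.36 → 536.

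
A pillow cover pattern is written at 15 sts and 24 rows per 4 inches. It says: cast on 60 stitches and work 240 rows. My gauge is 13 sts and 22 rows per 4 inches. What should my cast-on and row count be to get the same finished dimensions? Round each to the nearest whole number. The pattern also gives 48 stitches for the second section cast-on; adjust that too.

Cast on 52 stitches; work 220 rows; second section cast-on 42 stitches.

Stitches: 60 × 13/15 = 52.00 → 52.
Rows: 240 × 22/24 = 220.00 → 220.
second section cast-on: 48 × 13/15 = 41.60 → 42.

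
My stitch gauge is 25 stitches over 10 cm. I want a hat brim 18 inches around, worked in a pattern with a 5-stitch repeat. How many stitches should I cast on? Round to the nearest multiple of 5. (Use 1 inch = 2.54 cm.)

Cast on 115 stitches.

18 in = 18 × 2.54 = 45.72 cm.
25 / 10 = 2.5 sts/cm.
45.72 × 2.5 = 114.30 sts.
→ 115.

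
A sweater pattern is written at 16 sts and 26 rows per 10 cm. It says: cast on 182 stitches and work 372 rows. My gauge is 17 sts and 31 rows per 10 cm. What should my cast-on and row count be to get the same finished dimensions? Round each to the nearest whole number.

Stitches: 182 × 17/16 = 193.38 → 193.
Rows: 372 × 31/26 = 443.54 → 444.

Cast on 193 stitches; work 444 rows.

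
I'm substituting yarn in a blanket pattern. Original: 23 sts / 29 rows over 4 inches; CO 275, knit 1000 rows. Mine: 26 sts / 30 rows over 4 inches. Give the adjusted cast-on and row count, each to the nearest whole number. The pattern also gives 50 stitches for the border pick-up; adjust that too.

Stitches: 275 × 26/23 = 310.87 → 311.
Rows: 1000 × 30/29 = 1034.48 → 1034.
border pick-up: 50 × 26/23 = 56.52 → 57.

Cast on 311 stitches; work 1034 rows; border pick-up 57 stitches.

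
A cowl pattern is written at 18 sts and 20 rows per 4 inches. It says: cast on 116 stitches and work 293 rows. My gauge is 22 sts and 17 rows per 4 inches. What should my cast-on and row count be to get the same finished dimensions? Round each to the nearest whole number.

Stitches: 116 × 22/18 = 141.78 → 142.
Rows: 293 × 17/20 = 249.05 → 249.

Cast on 142 stitches; work 249 rows.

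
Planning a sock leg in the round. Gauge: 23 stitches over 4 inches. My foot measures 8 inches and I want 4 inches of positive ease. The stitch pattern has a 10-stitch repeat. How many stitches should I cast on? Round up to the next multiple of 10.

70 stitches.

Finished = 8 + 4 = 12 inches.
23 / 4 = 5.75 sts/in.
12 × 5.75 = 69.00 sts.
Next multiple of 10: 70.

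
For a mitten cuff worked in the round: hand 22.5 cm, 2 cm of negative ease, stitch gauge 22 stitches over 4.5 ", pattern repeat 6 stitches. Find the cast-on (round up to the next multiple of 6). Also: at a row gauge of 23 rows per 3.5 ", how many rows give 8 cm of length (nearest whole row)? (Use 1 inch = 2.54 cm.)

Cast on 42 stitches; work 21 rows.

Finished = 22.5 − 2 = 20.5 cm.
20.5 cm × 1/2.54 = 8.07 inches.
22/4.5 = 4.889 sts per in; 8.07 × 4.889 = 39.46 sts.
Next multiple of 6 → 42.
8 cm = 3.15 inches; × 6.571 = 20.70 → 21 rows.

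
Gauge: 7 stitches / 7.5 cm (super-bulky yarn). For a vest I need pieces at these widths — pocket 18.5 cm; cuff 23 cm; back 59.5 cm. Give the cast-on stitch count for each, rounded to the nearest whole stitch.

Rate = 7/7.5 = 0.933 sts per cm.
pocket: 18.5 × 0.933 = 17.27 → 17.
cuff: 23 × 0.933 = 21.47 → 21.
back: 59.5 × 0.933 = 55.53 → 56.

pocket 17; cuff 21; back 56.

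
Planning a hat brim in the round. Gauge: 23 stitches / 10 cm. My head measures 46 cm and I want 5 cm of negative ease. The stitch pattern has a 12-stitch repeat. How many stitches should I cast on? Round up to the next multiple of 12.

CO 96 sts.

Finished = 46 − 5 = 41 cm.
23 / 10 = 2.3 sts/cm.
41 × 2.3 = 94.30 sts.
Next multiple of 12: 96.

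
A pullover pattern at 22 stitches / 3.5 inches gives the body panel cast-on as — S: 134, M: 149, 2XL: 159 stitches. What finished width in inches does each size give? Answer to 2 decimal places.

22/3.5 = 6.286 sts per in.
S: 134 / 6.286 = 21.318 → 21.32 in.
M: 149 / 6.286 = 23.705 → 23.70 in.
2XL: 159 / 6.286 = 25.295 → 25.30 in.

S 21.32 inches; M 23.70 inches; 2XL 25.30 inches.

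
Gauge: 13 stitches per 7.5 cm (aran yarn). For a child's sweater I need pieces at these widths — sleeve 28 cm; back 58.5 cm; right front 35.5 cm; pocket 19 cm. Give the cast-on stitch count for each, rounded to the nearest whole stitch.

Rate = 13/7.5 = 1.733 sts per cm.
sleeve: 28 × 1.733 = 48.53 → 49.
back: 58.5 × 1.733 = 101.40 → 101.
right front: 35.5 × 1.733 = 61.53 → 62.
pocket: 19 × 1.733 = 32.93 → 33.

sleeve 49; back 101; right front 62; pocket 33.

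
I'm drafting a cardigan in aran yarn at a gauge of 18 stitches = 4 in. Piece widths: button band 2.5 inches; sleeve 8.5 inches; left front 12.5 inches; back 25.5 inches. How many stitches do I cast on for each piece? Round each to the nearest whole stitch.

Rate = 18/4 = 4.5 sts per in.
button band: 2.5 × 4.5 = 11.25 → 11.
sleeve: 8.5 × 4.5 = 38.25 → 38.
left front: 12.5 × 4.5 = 56.25 → 56.
back: 25.5 × 4.5 = 114.75 → 115.

button band 11; sleeve 38; left front 56; back 115.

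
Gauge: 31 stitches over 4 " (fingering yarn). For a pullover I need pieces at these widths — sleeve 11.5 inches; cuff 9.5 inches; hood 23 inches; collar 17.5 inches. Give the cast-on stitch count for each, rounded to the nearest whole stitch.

sleeve 89; cuff 74; hood 178; collar 136.

Rate = 31/4 = 7.75 sts per in.
sleeve: 11.5 × 7.75 = 89.12 → 89.
cuff: 9.5 × 7.75 = 73.62 → 74.
hood: 23 × 7.75 = 178.25 → 178.
collar: 17.5 × 7.75 = 135.62 → 136.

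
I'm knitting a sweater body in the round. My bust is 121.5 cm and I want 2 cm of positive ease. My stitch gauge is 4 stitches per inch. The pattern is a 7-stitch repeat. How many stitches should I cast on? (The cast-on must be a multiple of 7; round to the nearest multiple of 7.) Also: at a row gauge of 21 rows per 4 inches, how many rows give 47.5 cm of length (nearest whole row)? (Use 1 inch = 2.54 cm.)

Finished = 121.5 + 2 = 123.5 cm.
123.5 cm × 1/2.54 = 48.62 inches.
4/1 = 4 sts per in; 48.62 × 4 = 194.49 sts.
Nearest multiple of 7 → 196.
47.5 cm = 18.70 inches; × 5.25 = 98.18 → 98 rows.

Cast on 196 stitches; work 98 rows.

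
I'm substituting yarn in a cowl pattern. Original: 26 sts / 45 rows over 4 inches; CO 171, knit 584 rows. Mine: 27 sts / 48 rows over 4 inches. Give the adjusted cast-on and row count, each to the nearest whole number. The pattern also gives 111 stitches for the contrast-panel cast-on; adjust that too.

Stitches: 171 × 27/26 = 177.58 → 178.
Rows: 584 × 48/45 = 622.93 → 623.
contrast-panel cast-on: 111 × 27/26 = 115.27 → 115.

Cast on 178 stitches; work 623 rows; contrast-panel cast-on 115 stitches.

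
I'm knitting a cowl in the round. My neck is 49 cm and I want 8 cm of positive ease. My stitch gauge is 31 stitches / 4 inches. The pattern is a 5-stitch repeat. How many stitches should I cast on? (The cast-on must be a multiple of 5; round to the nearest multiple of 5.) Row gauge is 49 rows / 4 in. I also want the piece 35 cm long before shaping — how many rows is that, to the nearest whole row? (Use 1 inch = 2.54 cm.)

Finished = 49 + 8 = 57 cm.
57 cm × 1/2.54 = 22.44 inches.
31/4 = 7.75 sts per in; 22.44 × 7.75 = 173.92 sts.
Nearest multiple of 5 → 175.
35 cm = 13.78 inches; × 12.25 = 168.80 → 169 rows.

Cast on 175 stitches; work 169 rows.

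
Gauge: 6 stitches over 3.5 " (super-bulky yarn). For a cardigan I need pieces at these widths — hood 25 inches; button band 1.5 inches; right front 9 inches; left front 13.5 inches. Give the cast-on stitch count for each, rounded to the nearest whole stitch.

Rate = 6/3.5 = 1.714 sts per in.
hood: 25 × 1.714 = 42.86 → 43.
button band: 1.5 × 1.714 = 2.57 → 3.
right front: 9 × 1.714 = 15.43 → 15.
left front: 13.5 × 1.714 = 23.14 → 23.

hood 43; button band 3; right front 15; left front 23.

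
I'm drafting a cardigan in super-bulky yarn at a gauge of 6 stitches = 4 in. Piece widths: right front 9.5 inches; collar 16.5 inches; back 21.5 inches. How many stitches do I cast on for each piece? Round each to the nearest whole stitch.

Rate = 6/4 = 1.5 sts per in.
right front: 9.5 × 1.5 = 14.25 → 14.
collar: 16.5 × 1.5 = 24.75 → 25.
back: 21.5 × 1.5 = 32.25 → 32.

right front 14; collar 25; back 32.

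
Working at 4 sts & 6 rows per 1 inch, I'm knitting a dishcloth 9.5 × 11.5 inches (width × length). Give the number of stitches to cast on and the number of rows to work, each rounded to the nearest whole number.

Stitch gauge = 4/1 = 4 sts/in; 9.5 × 4 = 38.00 → 38 sts.
Row gauge = 6/1 = 6 rows/in; 11.5 × 6 = 69.00 → 69 rows.

Cast on 38 stitches and work 69 rows.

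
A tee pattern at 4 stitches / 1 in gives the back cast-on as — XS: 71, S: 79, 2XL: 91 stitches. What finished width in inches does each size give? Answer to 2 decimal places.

XS 17.75 inches; S 19.75 inches; 2XL 22.75 inches.

4/1 = 4 sts per in.
XS: 71 / 4 = 17.750 → 17.75 in.
S: 79 / 4 = 19.750 → 19.75 in.
2XL: 91 / 4 = 22.750 → 22.75 in.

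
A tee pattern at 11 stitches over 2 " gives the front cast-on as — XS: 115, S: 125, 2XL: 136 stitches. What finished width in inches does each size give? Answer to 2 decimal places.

XS 20.91 inches; S 22.73 inches; 2XL 24.73 inches.

11/2 = 5.5 sts per in.
XS: 115 / 5.5 = 20.909 → 20.91 in.
S: 125 / 5.5 = 22.727 → 22.73 in.
2XL: 136 / 5.5 = 24.727 → 24.73 in.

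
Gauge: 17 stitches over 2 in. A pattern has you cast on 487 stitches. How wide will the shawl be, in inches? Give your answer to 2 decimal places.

17 stitches / 2 inch = 8.5 stitches per inch.
487 / 8.5 = 57.294 inches.

57.29 inches.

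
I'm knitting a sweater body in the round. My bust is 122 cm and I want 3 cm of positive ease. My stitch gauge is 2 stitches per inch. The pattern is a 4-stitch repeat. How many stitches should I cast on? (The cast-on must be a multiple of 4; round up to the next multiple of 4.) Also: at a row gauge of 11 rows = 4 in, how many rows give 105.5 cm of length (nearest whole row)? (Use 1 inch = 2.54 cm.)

Finished = 122 + 3 = 125 cm.
125 cm × 1/2.54 = 49.21 inches.
2/1 = 2 sts per in; 49.21 × 2 = 98.43 sts.
Next multiple of 4 → 100.
105.5 cm = 41.54 inches; × 2.75 = 114.22 → 114 rows.

Cast on 100 stitches; work 114 rows.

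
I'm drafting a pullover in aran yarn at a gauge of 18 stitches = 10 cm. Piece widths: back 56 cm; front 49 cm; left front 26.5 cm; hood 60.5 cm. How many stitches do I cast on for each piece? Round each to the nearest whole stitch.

back 101; front 88; left front 48; hood 109.

Rate = 18/10 = 1.8 sts per cm.
back: 56 × 1.8 = 100.80 → 101.
front: 49 × 1.8 = 88.20 → 88.
left front: 26.5 × 1.8 = 47.70 → 48.
hood: 60.5 × 1.8 = 108.90 → 109.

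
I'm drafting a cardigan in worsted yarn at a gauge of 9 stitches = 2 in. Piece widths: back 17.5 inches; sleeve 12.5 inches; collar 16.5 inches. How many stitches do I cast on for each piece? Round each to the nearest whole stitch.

Rate = 9/2 = 4.5 sts per in.
back: 17.5 × 4.5 = 78.75 → 79.
sleeve: 12.5 × 4.5 = 56.25 → 56.
collar: 16.5 × 4.5 = 74.25 → 74.

back 79; sleeve 56; collar 74.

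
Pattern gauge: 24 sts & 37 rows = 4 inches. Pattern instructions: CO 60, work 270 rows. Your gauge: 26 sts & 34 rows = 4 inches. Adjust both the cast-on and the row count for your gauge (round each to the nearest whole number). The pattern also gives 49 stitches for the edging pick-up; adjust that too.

Cast on 65 stitches; work 248 rows; edging pick-up 53 stitches.

Stitches: 60 × 26/24 = 65.00 → 65.
Rows: 270 × 34/37 = 248.11 → 248.
edging pick-up: 49 × 26/24 = 53.08 → 53.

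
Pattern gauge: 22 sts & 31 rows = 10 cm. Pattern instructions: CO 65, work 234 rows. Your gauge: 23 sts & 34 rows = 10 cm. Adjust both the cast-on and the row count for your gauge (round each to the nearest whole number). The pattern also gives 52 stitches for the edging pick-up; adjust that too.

Cast on 68 stitches; work 257 rows; edging pick-up 54 stitches.

Stitches: 65 × 23/22 = 67.95 → 68.
Rows: 234 × 34/31 = 256.65 → 257.
edging pick-up: 52 × 23/22 = 54.36 → 54.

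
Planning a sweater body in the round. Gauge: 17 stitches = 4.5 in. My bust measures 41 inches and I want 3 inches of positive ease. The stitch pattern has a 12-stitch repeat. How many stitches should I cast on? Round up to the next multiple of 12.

168 stitches.

Finished = 41 + 3 = 44 inches.
17 / 4.5 = 3.778 sts/in.
44 × 3.778 = 166.22 sts.
Next multiple of 12: 168.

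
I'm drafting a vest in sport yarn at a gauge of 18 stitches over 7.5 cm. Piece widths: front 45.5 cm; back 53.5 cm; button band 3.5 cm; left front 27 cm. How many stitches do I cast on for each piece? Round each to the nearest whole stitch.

front 109; back 128; button band 8; left front 65.

Rate = 18/7.5 = 2.4 sts per cm.
front: 45.5 × 2.4 = 109.20 → 109.
back: 53.5 × 2.4 = 128.40 → 128.
button band: 3.5 × 2.4 = 8.40 → 8.
left front: 27 × 2.4 = 64.80 → 65.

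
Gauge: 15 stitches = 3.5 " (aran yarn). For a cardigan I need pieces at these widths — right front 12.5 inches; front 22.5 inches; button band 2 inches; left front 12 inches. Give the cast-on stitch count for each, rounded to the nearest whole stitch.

Rate = 15/3.5 = 4.286 sts per in.
right front: 12.5 × 4.286 = 53.57 → 54.
front: 22.5 × 4.286 = 96.43 → 96.
button band: 2 × 4.286 = 8.57 → 9.
left front: 12 × 4.286 = 51.43 → 51.

right front 54; front 96; button band 9; left front 51.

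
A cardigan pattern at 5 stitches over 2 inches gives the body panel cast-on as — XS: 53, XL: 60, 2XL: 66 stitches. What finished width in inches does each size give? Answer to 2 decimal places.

5/2 = 2.5 sts per in.
XS: 53 / 2.5 = 21.200 → 21.20 in.
XL: 60 / 2.5 = 24.000 → 24.00 in.
2XL: 66 / 2.5 = 26.400 → 26.40 in.

XS 21.20 inches; XL 24.00 inches; 2XL 26.40 inches.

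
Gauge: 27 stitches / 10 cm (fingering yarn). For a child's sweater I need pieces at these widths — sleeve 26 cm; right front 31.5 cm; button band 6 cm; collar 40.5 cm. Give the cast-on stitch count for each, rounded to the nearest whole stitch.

Rate = 27/10 = 2.7 sts per cm.
sleeve: 26 × 2.7 = 70.20 → 70.
right front: 31.5 × 2.7 = 85.05 → 85.
button band: 6 × 2.7 = 16.20 → 16.
collar: 40.5 × 2.7 = 109.35 → 109.

sleeve 70; right front 85; button band 16; collar 109.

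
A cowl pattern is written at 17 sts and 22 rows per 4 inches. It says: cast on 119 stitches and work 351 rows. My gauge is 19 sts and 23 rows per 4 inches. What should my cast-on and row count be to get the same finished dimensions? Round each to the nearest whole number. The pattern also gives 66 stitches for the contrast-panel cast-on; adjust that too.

Stitches: 119 × 19/17 = 133.00 → 133.
Rows: 351 × 23/22 = 366.95 → 367.
contrast-panel cast-on: 66 × 19/17 = 73.76 → 74.

Cast on 133 stitches; work 367 rows; contrast-panel cast-on 74 stitches.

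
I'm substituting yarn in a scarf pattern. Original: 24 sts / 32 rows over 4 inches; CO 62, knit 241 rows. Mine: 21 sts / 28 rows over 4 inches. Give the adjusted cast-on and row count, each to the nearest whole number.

Cast on 54 stitches; work 211 rows.

Stitches: 62 × 21/24 = 54.25 → 54.
Rows: 241 × 28/32 = 210.88 → 211.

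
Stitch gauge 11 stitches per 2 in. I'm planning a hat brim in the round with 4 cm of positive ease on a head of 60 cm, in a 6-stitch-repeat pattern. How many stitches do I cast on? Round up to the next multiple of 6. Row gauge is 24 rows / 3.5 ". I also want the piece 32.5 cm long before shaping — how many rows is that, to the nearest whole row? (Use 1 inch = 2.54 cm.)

Cast on 144 stitches; work 88 rows.

Finished = 60 + 4 = 64 cm.
64 cm × 1/2.54 = 25.20 inches.
11/2 = 5.5 sts per in; 25.20 × 5.5 = 138.58 sts.
Next multiple of 6 → 144.
32.5 cm = 12.80 inches; × 6.857 = 87.74 → 88 rows.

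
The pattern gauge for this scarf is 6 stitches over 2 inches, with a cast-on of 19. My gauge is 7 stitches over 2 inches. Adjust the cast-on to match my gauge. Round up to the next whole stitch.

Scale factor = 7 / 6 = 1.167.
19 × 7 / 6 = 22.17 sts.
→ 23 sts.

CO 23 sts.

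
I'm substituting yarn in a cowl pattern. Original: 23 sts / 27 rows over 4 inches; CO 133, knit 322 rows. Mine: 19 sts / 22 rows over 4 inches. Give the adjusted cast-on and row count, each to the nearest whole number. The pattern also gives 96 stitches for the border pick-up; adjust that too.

Cast on 110 stitches; work 262 rows; border pick-up 79 stitches.

Stitches: 133 × 19/23 = 109.87 → 110.
Rows: 322 × 22/27 = 262.37 → 262.
border pick-up: 96 × 19/23 = 79.30 → 79.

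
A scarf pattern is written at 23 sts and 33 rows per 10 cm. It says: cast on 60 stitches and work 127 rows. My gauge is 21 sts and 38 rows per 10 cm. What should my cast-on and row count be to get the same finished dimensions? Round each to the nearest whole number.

Stitches: 60 × 21/23 = 54.78 → 55.
Rows: 127 × 38/33 = 146.24 → 146.

Cast on 55 stitches; work 146 rows.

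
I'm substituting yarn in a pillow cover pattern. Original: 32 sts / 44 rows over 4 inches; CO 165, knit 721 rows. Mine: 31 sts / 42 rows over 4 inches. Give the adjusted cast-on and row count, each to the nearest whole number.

Stitches: 165 × 31/32 = 159.84 → 160.
Rows: 721 × 42/44 = 688.23 → 688.

Cast on 160 stitches; work 688 rows.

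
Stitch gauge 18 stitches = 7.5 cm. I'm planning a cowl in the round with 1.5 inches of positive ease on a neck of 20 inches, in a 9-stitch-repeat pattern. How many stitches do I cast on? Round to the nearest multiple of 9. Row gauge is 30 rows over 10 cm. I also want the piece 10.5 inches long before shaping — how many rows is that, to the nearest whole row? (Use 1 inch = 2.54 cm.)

Cast on 135 stitches; work 80 rows.

Finished = 20 + 1.5 = 21.5 inches.
21.5 inches × 2.54 = 54.61 cm.
18/7.5 = 2.4 sts per cm; 54.61 × 2.4 = 131.06 sts.
Nearest multiple of 9 → 135.
10.5 inches = 26.67 cm; × 3 = 80.01 → 80 rows.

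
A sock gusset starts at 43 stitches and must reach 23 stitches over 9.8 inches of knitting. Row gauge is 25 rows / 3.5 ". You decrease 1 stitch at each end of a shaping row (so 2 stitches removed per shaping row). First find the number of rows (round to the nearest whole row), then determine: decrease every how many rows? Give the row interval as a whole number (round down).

Rows = 9.8 × 7.143 = 70.0 → 70 rows.
Stitches to remove: 20 → 10 shaping rows (at 2 st each).
70 / 10 = 7.00 → every 7 rows.

Decrease every 7th row.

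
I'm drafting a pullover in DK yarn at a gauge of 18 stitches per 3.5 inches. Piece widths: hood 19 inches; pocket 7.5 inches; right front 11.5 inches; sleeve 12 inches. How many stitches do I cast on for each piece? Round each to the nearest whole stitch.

Rate = 18/3.5 = 5.143 sts per in.
hood: 19 × 5.143 = 97.71 → 98.
pocket: 7.5 × 5.143 = 38.57 → 39.
right front: 11.5 × 5.143 = 59.14 → 59.
sleeve: 12 × 5.143 = 61.71 → 62.

hood 98; pocket 39; right front 59; sleeve 62.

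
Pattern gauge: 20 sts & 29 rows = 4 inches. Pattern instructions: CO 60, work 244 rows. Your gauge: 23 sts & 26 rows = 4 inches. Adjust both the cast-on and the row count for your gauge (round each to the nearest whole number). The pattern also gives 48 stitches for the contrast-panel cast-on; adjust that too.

Stitches: 60 × 23/20 = 69.00 → 69.
Rows: 244 × 26/29 = 218.76 → 219.
contrast-panel cast-on: 48 × 23/20 = 55.20 → 55.

Cast on 69 stitches; work 219 rows; contrast-panel cast-on 55 stitches.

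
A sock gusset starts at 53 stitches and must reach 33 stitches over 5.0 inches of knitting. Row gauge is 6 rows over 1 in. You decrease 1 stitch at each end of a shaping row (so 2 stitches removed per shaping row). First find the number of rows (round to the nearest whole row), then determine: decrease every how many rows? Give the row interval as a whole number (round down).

Rows = 5.0 × 6 = 30.0 → 30 rows.
Stitches to remove: 20 → 10 shaping rows (at 2 st each).
30 / 10 = 3.00 → every 3 rows.

Decrease every 3rd row.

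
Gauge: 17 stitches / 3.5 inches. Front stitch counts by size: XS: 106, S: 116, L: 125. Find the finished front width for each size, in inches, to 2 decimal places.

17/3.5 = 4.857 sts per in.
XS: 106 / 4.857 = 21.824 → 21.82 in.
S: 116 / 4.857 = 23.882 → 23.88 in.
L: 125 / 4.857 = 25.735 → 25.74 in.

XS 21.82 inches; S 23.88 inches; L 25.74 inches.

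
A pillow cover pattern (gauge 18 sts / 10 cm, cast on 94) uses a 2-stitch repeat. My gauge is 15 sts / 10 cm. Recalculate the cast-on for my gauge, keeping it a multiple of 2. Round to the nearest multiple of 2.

94 × 15 / 18 = 78.33.
Nearest multiple of 2: 78.

Cast on 78 stitches.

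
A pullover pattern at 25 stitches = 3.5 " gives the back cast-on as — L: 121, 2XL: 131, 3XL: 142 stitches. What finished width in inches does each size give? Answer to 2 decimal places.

L 16.94 inches; 2XL 18.34 inches; 3XL 19.88 inches.

25/3.5 = 7.143 sts per in.
L: 121 / 7.143 = 16.940 → 16.94 in.
2XL: 131 / 7.143 = 18.340 → 18.34 in.
3XL: 142 / 7.143 = 19.880 → 19.88 in.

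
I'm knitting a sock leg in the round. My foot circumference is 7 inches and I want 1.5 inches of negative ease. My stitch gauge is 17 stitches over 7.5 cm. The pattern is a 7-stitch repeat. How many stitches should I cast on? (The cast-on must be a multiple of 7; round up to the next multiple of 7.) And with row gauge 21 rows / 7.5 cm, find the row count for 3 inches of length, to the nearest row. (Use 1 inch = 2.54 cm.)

Cast on 35 stitches; work 21 rows.

Finished = 7 − 1.5 = 5.5 inches.
5.5 inches × 2.54 = 13.97 cm.
17/7.5 = 2.267 sts per cm; 13.97 × 2.267 = 31.67 sts.
Next multiple of 7 → 35.
3 inches = 7.62 cm; × 2.8 = 21.34 → 21 rows.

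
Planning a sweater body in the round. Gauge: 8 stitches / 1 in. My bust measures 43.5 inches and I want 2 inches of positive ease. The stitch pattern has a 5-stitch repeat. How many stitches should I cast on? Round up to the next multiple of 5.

Cast on 365 stitches.

Finished = 43.5 + 2 = 45.5 inches.
8 / 1 = 8 sts/in.
45.5 × 8 = 364.00 sts.
Next multiple of 5: 365.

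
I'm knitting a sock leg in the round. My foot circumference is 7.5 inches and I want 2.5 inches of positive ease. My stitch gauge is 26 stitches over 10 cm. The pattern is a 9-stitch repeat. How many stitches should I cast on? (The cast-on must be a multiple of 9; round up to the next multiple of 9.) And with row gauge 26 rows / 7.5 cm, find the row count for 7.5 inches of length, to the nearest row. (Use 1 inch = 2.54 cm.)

Cast on 72 stitches; work 66 rows.

Finished = 7.5 + 2.5 = 10 inches.
10 inches × 2.54 = 25.40 cm.
26/10 = 2.6 sts per cm; 25.40 × 2.6 = 66.04 sts.
Next multiple of 9 → 72.
7.5 inches = 19.05 cm; × 3.467 = 66.04 → 66 rows.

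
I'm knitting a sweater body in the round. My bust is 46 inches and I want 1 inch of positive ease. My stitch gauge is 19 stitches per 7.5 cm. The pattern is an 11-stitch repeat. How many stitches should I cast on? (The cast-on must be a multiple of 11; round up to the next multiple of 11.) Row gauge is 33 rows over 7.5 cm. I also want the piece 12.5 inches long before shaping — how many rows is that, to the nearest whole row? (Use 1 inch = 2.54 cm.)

Finished = 46 + 1 = 47 inches.
47 inches × 2.54 = 119.38 cm.
19/7.5 = 2.533 sts per cm; 119.38 × 2.533 = 302.43 sts.
Next multiple of 11 → 308.
12.5 inches = 31.75 cm; × 4.4 = 139.70 → 140 rows.

Cast on 308 stitches; work 140 rows.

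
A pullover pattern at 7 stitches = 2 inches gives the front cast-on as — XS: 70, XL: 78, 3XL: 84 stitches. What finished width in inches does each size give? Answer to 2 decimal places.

7/2 = 3.5 sts per in.
XS: 70 / 3.5 = 20.000 → 20.00 in.
XL: 78 / 3.5 = 22.286 → 22.29 in.
3XL: 84 / 3.5 = 24.000 → 24.00 in.

XS 20.00 inches; XL 22.29 inches; 3XL 24.00 inches.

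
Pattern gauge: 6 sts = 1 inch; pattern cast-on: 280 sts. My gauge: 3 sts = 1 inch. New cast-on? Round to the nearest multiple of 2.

CO 140 sts.

Scale factor = 3 / 6 = 0.500.
280 × 3 / 6 = 140.00 sts.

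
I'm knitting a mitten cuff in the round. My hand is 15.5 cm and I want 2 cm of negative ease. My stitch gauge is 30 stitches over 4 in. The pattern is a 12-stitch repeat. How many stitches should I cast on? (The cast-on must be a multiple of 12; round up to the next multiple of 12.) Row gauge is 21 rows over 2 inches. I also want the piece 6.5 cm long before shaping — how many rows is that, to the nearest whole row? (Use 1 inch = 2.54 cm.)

Finished = 15.5 − 2 = 13.5 cm.
13.5 cm × 1/2.54 = 5.31 inches.
30/4 = 7.5 sts per in; 5.31 × 7.5 = 39.86 sts.
Next multiple of 12 → 48.
6.5 cm = 2.56 inches; × 10.5 = 26.87 → 27 rows.

Cast on 48 stitches; work 27 rows.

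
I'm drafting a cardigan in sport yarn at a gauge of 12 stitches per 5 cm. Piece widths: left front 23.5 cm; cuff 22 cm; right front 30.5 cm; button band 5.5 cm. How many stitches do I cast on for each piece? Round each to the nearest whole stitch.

left front 56; cuff 53; right front 73; button band 13.

Rate = 12/5 = 2.4 sts per cm.
left front: 23.5 × 2.4 = 56.40 → 56.
cuff: 22 × 2.4 = 52.80 → 53.
right front: 30.5 × 2.4 = 73.20 → 73.
button band: 5.5 × 2.4 = 13.20 → 13.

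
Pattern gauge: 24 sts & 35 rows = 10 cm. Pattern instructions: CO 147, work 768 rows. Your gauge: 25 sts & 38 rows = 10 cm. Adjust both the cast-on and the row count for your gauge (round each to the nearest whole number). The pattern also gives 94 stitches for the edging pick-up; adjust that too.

Stitches: 147 × 25/24 = 153.12 → 153.
Rows: 768 × 38/35 = 833.83 → 834.
edging pick-up: 94 × 25/24 = 97.92 → 98.

Cast on 153 stitches; work 834 rows; edging pick-up 98 stitches.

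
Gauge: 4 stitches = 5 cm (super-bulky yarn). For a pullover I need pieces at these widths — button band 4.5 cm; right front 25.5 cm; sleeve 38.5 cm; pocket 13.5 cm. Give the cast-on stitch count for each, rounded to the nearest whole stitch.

Rate = 4/5 = 0.8 sts per cm.
button band: 4.5 × 0.8 = 3.60 → 4.
right front: 25.5 × 0.8 = 20.40 → 20.
sleeve: 38.5 × 0.8 = 30.80 → 31.
pocket: 13.5 × 0.8 = 10.80 → 11.

button band 4; right front 20; sleeve 31; pocket 11.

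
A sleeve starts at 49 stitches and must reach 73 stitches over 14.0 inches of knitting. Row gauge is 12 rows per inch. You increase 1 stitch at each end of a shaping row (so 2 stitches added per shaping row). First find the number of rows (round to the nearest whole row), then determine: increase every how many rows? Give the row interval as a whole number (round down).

Rows = 14.0 × 12 = 168.0 → 168 rows.
Stitches to add: 24 → 12 shaping rows (at 2 st each).
168 / 12 = 14.00 → every 14 rows.

Increase every 14th row.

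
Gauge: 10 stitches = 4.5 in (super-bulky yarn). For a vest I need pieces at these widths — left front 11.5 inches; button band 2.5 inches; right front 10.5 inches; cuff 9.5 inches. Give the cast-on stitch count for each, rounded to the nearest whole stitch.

left front 26; button band 6; right front 23; cuff 21.

Rate = 10/4.5 = 2.222 sts per in.
left front: 11.5 × 2.222 = 25.56 → 26.
button band: 2.5 × 2.222 = 5.56 → 6.
right front: 10.5 × 2.222 = 23.33 → 23.
cuff: 9.5 × 2.222 = 21.11 → 21.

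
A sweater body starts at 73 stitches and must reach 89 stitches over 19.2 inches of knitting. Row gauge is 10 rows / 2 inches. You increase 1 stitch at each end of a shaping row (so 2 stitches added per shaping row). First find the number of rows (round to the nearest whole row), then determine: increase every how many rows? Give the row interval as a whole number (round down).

Rows = 19.2 × 5 = 96.0 → 96 rows.
Stitches to add: 16 → 8 shaping rows (at 2 st each).
96 / 8 = 12.00 → every 12 rows.

Increase every 12th row.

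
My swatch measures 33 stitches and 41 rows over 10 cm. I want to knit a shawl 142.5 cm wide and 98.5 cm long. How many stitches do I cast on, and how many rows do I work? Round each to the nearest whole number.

Stitch gauge = 33/10 = 3.3 sts/cm; 142.5 × 3.3 = 470.25 → 470 sts.
Row gauge = 41/10 = 4.1 rows/cm; 98.5 × 4.1 = 403.85 → 404 rows.

Cast on 470 stitches and work 404 rows.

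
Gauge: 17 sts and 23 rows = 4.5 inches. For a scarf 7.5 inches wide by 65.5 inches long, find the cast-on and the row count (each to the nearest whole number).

Stitch gauge = 17/4.5 = 3.778 sts/in; 7.5 × 3.778 = 28.33 → 28 sts.
Row gauge = 23/4.5 = 5.111 rows/in; 65.5 × 5.111 = 334.78 → 335 rows.

Cast on 28 stitches and work 335 rows.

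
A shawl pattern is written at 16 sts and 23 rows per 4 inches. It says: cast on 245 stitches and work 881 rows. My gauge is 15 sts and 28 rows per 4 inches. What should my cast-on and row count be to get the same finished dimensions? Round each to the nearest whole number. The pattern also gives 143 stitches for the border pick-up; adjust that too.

Stitches: 245 × 15/16 = 229.69 → 230.
Rows: 881 × 28/23 = 1072.52 → 1073.
border pick-up: 143 × 15/16 = 134.06 → 134.

Cast on 230 stitches; work 1073 rows; border pick-up 134 stitches.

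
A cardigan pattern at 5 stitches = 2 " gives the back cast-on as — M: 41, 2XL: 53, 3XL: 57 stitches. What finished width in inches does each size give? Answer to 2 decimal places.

5/2 = 2.5 sts per in.
M: 41 / 2.5 = 16.400 → 16.40 in.
2XL: 53 / 2.5 = 21.200 → 21.20 in.
3XL: 57 / 2.5 = 22.800 → 22.80 in.

M 16.40 inches; 2XL 21.20 inches; 3XL 22.80 inches.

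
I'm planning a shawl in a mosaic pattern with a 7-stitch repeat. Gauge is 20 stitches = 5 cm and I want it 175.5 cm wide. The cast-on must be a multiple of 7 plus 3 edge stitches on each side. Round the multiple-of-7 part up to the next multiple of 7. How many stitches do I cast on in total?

Cast on 706 stitches.

20 / 5 = 4 sts per cm.
175.5 × 4 = 702.00 sts.
Less 6 edge sts → 696.00 for the repeat.
Next multiple of 7: 700.
Add back 6 edge sts → 706.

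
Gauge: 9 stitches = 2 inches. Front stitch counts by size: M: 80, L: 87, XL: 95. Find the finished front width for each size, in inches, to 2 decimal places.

M 17.78 inches; L 19.33 inches; XL 21.11 inches.

9/2 = 4.5 sts per in.
M: 80 / 4.5 = 17.778 → 17.78 in.
L: 87 / 4.5 = 19.333 → 19.33 in.
XL: 95 / 4.5 = 21.111 → 21.11 in.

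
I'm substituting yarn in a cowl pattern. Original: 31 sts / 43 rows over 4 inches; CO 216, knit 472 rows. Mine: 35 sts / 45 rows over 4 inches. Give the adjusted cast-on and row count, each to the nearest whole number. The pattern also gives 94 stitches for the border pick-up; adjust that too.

Cast on 244 stitches; work 494 rows; border pick-up 106 stitches.

Stitches: 216 × 35/31 = 243.87 → 244.
Rows: 472 × 45/43 = 493.95 → 494.
border pick-up: 94 × 35/31 = 106.13 → 106.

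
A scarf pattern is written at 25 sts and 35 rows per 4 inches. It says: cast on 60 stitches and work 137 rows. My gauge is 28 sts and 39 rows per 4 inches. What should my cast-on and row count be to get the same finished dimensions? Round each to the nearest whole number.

Cast on 67 stitches; work 153 rows.

Stitches: 60 × 28/25 = 67.20 → 67.
Rows: 137 × 39/35 = 152.66 → 153.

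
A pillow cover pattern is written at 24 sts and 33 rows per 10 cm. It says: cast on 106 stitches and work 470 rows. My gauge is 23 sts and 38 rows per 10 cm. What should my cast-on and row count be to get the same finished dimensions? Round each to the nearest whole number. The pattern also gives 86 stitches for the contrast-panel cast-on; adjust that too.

Cast on 102 stitches; work 541 rows; contrast-panel cast-on 82 stitches.

Stitches: 106 × 23/24 = 101.58 → 102.
Rows: 470 × 38/33 = 541.21 → 541.
contrast-panel cast-on: 86 × 23/24 = 82.42 → 82.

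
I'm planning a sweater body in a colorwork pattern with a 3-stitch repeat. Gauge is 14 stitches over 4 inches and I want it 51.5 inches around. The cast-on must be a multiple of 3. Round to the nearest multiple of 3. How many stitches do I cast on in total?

14 / 4 = 3.5 sts per inch.
51.5 × 3.5 = 180.25 sts.
Nearest multiple of 3: 180.

CO 180 sts.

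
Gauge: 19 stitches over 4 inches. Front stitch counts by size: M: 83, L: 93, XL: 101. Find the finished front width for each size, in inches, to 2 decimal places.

M 17.47 inches; L 19.58 inches; XL 21.26 inches.

19/4 = 4.75 sts per in.
M: 83 / 4.75 = 17.474 → 17.47 in.
L: 93 / 4.75 = 19.579 → 19.58 in.
XL: 101 / 4.75 = 21.263 → 21.26 in.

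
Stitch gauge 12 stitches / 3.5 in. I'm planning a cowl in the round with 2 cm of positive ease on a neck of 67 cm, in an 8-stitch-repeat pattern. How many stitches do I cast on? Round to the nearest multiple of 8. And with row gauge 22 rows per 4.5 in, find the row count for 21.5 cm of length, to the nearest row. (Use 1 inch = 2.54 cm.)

Finished = 67 + 2 = 69 cm.
69 cm × 1/2.54 = 27.17 inches.
12/3.5 = 3.429 sts per in; 27.17 × 3.429 = 93.14 sts.
Nearest multiple of 8 → 96.
21.5 cm = 8.46 inches; × 4.889 = 41.38 → 41 rows.

Cast on 96 stitches; work 41 rows.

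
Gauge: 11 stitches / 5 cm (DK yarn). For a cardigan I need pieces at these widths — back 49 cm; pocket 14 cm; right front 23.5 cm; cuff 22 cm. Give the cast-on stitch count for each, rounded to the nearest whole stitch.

back 108; pocket 31; right front 52; cuff 48.

Rate = 11/5 = 2.2 sts per cm.
back: 49 × 2.2 = 107.80 → 108.
pocket: 14 × 2.2 = 30.80 → 31.
right front: 23.5 × 2.2 = 51.70 → 52.
cuff: 22 × 2.2 = 48.40 → 48.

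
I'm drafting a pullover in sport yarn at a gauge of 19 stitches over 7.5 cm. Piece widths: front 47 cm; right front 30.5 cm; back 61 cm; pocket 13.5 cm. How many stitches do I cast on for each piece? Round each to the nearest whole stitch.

Rate = 19/7.5 = 2.533 sts per cm.
front: 47 × 2.533 = 119.07 → 119.
right front: 30.5 × 2.533 = 77.27 → 77.
back: 61 × 2.533 = 154.53 → 155.
pocket: 13.5 × 2.533 = 34.20 → 34.

front 119; right front 77; back 155; pocket 34.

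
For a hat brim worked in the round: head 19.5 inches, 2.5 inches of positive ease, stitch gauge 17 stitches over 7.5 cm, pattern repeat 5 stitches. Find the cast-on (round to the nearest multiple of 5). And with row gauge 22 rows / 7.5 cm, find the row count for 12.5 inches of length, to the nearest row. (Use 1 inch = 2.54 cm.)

Finished = 19.5 + 2.5 = 22 inches.
22 inches × 2.54 = 55.88 cm.
17/7.5 = 2.267 sts per cm; 55.88 × 2.267 = 126.66 sts.
Nearest multiple of 5 → 125.
12.5 inches = 31.75 cm; × 2.933 = 93.13 → 93 rows.

Cast on 125 stitches; work 93 rows.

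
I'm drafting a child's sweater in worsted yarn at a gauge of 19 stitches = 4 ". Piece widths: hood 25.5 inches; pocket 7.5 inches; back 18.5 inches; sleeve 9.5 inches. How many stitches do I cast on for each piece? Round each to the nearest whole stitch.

Rate = 19/4 = 4.75 sts per in.
hood: 25.5 × 4.75 = 121.12 → 121.
pocket: 7.5 × 4.75 = 35.62 → 36.
back: 18.5 × 4.75 = 87.88 → 88.
sleeve: 9.5 × 4.75 = 45.12 → 45.

hood 121; pocket 36; back 88; sleeve 45.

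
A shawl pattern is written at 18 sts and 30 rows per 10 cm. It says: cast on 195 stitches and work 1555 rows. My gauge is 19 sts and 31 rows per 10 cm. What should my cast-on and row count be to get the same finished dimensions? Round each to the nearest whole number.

Stitches: 195 × 19/18 = 205.83 → 206.
Rows: 1555 × 31/30 = 1606.83 → 1607.

Cast on 206 stitches; work 1607 rows.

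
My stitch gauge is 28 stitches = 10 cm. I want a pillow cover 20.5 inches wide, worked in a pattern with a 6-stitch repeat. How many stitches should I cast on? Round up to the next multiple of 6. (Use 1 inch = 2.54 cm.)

20.5 in = 20.5 × 2.54 = 52.07 cm.
28 / 10 = 2.8 sts/cm.
52.07 × 2.8 = 145.80 sts.
→ 150.

150 stitches.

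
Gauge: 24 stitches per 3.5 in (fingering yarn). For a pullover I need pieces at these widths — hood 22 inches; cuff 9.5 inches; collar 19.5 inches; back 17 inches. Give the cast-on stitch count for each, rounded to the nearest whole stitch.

Rate = 24/3.5 = 6.857 sts per in.
hood: 22 × 6.857 = 150.86 → 151.
cuff: 9.5 × 6.857 = 65.14 → 65.
collar: 19.5 × 6.857 = 133.71 → 134.
back: 17 × 6.857 = 116.57 → 117.

hood 151; cuff 65; collar 134; back 117.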